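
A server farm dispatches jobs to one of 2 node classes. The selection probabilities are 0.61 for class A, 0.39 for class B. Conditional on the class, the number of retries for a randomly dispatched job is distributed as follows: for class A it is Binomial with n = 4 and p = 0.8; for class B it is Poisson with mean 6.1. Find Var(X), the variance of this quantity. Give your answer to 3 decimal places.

4.770

Per component, A: μ=3.2, E[X²]=10.88; B: μ=6.1, E[X²]=43.31.
E[X] = 0.61·3.2 + 0.39·6.1 = 4.331.
E[X²] = 0.61·10.88 + 0.39·43.31 = 23.5277.
Var(X) = E[X²] − (E[X])² = 23.5277 − 18.7576 = 4.77014.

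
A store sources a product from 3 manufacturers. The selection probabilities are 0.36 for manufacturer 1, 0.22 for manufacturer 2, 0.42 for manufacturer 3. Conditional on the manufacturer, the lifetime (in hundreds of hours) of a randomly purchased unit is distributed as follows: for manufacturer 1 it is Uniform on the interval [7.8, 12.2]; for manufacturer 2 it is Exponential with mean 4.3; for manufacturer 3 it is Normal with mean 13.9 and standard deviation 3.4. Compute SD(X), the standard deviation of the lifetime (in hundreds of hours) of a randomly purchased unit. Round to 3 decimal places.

Per component, 1: μ=10, E[X²]=101.613; 2: μ=4.3, E[X²]=36.98; 3: μ=13.9, E[X²]=204.77.
E[X] = 0.36·10 + 0.22·4.3 + 0.42·13.9 = 10.384.
E[X²] = 0.36·101.613 + 0.22·36.98 + 0.42·204.77 = 130.72.
Var(X) = E[X²] − (E[X])² = 130.72 − 107.827 = 22.8923.
SD(X) = √22.8923 = 4.78459.

4.785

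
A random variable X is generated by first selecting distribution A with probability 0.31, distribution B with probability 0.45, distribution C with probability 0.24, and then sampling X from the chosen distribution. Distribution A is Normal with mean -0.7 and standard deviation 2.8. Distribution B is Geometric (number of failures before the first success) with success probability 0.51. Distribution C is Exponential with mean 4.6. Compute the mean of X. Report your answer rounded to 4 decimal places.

1.3194

Component means — A: -0.7; B: 0.960784; C: 4.6.
E[X] = 0.31·-0.7 + 0.45·0.960784 + 0.24·4.6 = 1.31935.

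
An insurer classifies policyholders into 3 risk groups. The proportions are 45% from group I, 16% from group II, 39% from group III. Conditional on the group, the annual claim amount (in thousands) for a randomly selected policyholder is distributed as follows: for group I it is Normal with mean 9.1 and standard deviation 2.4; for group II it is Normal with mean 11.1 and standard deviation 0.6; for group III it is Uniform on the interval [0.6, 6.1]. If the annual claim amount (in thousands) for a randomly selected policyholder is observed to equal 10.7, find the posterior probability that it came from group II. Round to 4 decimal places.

Likelihoods f(10.7 | ·): I: 0.133103; II: 0.532413; III: 0.
Posterior ∝ prior × likelihood. Numerator for II: 0.16·0.532413 = 0.0851861.
Normalizing constant: 0.45·0.133103 + 0.16·0.532413 + 0.39·0 = 0.145083.
P(II | observation) = 0.0851861 / 0.145083 = 0.587156.

0.5872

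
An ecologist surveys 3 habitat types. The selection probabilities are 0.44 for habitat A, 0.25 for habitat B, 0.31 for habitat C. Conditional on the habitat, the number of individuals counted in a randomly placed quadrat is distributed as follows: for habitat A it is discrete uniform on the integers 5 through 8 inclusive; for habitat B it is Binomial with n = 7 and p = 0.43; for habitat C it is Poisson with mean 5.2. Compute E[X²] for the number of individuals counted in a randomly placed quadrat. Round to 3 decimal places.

For each component E[X²] = Var + (mean)², giving A: 43.5; B: 10.7758; C: 32.24.
Overall E[X²] = 0.44·43.5 + 0.25·10.7758 + 0.31·32.24 = 31.8284.

31.828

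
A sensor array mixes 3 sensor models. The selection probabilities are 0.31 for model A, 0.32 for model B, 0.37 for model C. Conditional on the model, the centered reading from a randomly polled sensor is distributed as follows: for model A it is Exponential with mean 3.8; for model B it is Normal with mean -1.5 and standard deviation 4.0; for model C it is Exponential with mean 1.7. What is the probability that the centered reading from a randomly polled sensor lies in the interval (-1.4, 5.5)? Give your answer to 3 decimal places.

Conditional on each model, P(-1.4 < X < 5.5): A: 0.764812; B: 0.449968; C: 0.960651.
By total probability, P(-1.4 < X < 5.5) = 0.31·0.764812 + 0.32·0.449968 + 0.37·0.960651 = 0.736522.

0.737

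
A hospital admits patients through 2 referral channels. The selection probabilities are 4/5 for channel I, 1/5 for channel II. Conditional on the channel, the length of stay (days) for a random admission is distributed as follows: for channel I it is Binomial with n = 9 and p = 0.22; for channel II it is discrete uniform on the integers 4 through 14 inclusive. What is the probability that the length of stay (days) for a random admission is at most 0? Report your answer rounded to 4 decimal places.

0.0855

Conditional on each channel, P(X ≤ 0): I: 0.106869; II: 0.
By total probability, P(X ≤ 0) = 0.8·0.106869 + 0.2·0 = 0.0854951.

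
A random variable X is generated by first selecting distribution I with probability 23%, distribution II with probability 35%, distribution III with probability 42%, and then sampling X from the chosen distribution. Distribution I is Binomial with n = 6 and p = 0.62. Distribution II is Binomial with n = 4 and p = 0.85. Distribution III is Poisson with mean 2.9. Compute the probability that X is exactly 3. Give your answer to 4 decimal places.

Conditional on each component, P(X = 3): I: 0.261551; II: 0.368475; III: 0.22366.
By total probability, P(X = 3) = 0.23·0.261551 + 0.35·0.368475 + 0.42·0.22366 = 0.28306.

0.2831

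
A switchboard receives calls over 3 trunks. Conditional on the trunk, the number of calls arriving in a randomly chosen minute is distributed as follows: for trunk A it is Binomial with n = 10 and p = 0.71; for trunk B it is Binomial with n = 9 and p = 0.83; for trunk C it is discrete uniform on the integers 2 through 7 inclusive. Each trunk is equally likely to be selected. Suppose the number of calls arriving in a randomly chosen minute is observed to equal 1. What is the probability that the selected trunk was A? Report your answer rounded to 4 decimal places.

Likelihoods P(X=1 | ·): A: 0.000103001; B: 5.21089e-06; C: 0.
Posterior ∝ prior × likelihood. Numerator for A: 0.333333·0.000103001 = 3.43336e-05.
Normalizing constant: 0.333333·0.000103001 + 0.333333·5.21089e-06 + 0.333333·0 = 3.60705e-05.
P(A | observation) = 3.43336e-05 / 3.60705e-05 = 0.951845.

0.9518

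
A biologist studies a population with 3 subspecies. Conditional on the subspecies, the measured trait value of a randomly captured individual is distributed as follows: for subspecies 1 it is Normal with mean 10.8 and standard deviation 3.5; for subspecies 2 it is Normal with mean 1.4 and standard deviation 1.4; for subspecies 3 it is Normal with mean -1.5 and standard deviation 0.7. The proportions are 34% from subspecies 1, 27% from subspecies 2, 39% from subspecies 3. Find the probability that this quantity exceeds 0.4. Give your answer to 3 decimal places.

0.547

Conditional on each subspecies, P(X > 0.4): 1: 0.998518; 2: 0.762475; 3: 0.00332094.
By total probability, P(X > 0.4) = 0.34·0.998518 + 0.27·0.762475 + 0.39·0.00332094 = 0.546659.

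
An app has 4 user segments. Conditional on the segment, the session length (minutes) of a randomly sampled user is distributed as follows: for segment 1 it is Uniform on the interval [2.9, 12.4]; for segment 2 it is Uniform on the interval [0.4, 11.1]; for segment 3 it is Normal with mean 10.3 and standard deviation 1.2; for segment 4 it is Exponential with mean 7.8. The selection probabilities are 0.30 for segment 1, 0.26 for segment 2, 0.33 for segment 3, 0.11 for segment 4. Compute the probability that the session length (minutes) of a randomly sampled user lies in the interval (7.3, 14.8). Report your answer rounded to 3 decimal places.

Conditional on each segment, P(7.3 < X < 14.8): 1: 0.536842; 2: 0.35514; 3: 0.993702; 4: 0.242281.
By total probability, P(7.3 < X < 14.8) = 0.3·0.536842 + 0.26·0.35514 + 0.33·0.993702 + 0.11·0.242281 = 0.607962.

0.608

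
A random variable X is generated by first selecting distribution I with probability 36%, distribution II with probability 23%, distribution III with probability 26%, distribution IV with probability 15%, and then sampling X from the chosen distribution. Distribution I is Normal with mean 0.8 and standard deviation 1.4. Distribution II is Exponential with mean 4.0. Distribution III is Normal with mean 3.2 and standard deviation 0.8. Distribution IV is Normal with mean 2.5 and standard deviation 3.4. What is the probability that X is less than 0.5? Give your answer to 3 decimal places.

Conditional on each component, P(X < 0.5): I: 0.415162; II: 0.117503; III: 0.000369078; IV: 0.278187.
By total probability, P(X < 0.5) = 0.36·0.415162 + 0.23·0.117503 + 0.26·0.000369078 + 0.15·0.278187 = 0.218308.

0.218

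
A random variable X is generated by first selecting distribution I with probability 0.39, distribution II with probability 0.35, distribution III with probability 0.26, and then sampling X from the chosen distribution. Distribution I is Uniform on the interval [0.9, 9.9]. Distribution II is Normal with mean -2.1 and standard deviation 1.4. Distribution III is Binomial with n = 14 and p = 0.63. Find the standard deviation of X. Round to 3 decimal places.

Per component, I: μ=5.4, E[X²]=35.91; II: μ=-2.1, E[X²]=6.37; III: μ=8.82, E[X²]=81.0558.
E[X] = 0.39·5.4 + 0.35·-2.1 + 0.26·8.82 = 3.6642.
E[X²] = 0.39·35.91 + 0.35·6.37 + 0.26·81.0558 = 37.3089.
Var(X) = E[X²] − (E[X])² = 37.3089 − 13.4264 = 23.8825.
SD(X) = √23.8825 = 4.88698.

4.887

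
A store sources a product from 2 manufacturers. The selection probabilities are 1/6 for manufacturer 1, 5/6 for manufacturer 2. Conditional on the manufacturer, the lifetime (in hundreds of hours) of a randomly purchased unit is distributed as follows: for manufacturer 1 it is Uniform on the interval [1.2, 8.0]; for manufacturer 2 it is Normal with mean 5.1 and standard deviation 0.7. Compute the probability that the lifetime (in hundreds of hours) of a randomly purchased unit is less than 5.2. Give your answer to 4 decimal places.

Conditional on each manufacturer, P(X < 5.2): 1: 0.588235; 2: 0.556798.
By total probability, P(X < 5.2) = 0.166667·0.588235 + 0.833333·0.556798 = 0.562038.

0.5620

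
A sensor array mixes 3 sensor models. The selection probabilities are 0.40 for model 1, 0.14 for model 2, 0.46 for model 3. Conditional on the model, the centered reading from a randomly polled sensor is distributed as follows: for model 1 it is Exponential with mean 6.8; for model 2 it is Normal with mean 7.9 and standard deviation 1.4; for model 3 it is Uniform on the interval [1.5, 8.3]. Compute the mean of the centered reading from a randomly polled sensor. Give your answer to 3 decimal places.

6.080

Component means — 1: 6.8; 2: 7.9; 3: 4.9.
E[X] = 0.4·6.8 + 0.14·7.9 + 0.46·4.9 = 6.08.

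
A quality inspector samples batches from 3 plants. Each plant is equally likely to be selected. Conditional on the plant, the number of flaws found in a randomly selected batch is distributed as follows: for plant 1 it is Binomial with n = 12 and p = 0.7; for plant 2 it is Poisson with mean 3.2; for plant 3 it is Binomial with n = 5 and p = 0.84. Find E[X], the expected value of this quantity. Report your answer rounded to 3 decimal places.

Component means — 1: 8.4; 2: 3.2; 3: 4.2.
E[X] = 0.333333·8.4 + 0.333333·3.2 + 0.333333·4.2 = 5.26667.

5.267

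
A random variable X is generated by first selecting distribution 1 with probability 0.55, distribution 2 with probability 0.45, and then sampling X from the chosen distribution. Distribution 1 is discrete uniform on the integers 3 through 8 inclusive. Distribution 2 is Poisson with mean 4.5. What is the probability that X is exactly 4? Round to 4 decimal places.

Conditional on each component, P(X = 4): 1: 0.166667; 2: 0.189808.
By total probability, P(X = 4) = 0.55·0.166667 + 0.45·0.189808 = 0.17708.

0.1771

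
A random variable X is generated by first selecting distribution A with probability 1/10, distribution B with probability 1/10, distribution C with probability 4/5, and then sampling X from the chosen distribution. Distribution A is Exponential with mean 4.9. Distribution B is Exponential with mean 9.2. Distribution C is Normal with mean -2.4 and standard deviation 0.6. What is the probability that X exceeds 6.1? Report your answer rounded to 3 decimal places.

0.080

Conditional on each component, P(X > 6.1): A: 0.28797; B: 0.515281; C: 0.
By total probability, P(X > 6.1) = 0.1·0.28797 + 0.1·0.515281 + 0.8·0 = 0.0803251.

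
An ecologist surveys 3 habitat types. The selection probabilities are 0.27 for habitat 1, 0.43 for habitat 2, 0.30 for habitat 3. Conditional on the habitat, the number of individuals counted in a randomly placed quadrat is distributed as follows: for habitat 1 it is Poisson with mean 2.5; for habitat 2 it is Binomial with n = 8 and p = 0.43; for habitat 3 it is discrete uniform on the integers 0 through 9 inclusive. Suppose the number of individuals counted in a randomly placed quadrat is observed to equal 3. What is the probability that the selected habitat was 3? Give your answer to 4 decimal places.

Likelihoods P(X=3 | ·): 1: 0.213763; 2: 0.267897; 3: 0.1.
Posterior ∝ prior × likelihood. Numerator for 3: 0.3·0.1 = 0.03.
Normalizing constant: 0.27·0.213763 + 0.43·0.267897 + 0.3·0.1 = 0.202912.
P(3 | observation) = 0.03 / 0.202912 = 0.147848.

0.1478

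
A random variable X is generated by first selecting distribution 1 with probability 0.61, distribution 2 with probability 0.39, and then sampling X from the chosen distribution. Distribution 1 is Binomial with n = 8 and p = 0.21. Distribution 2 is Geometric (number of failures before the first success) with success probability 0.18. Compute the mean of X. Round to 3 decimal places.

Component means — 1: 1.68; 2: 4.55556.
E[X] = 0.61·1.68 + 0.39·4.55556 = 2.80147.

2.801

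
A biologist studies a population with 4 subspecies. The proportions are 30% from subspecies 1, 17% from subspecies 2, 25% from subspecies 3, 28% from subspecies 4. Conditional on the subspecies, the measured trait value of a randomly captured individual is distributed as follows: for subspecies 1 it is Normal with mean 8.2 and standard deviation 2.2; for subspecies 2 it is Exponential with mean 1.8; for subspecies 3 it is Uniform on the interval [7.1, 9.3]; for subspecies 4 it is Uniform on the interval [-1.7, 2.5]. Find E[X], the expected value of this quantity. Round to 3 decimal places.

4.928

Component means — 1: 8.2; 2: 1.8; 3: 8.2; 4: 0.4.
E[X] = 0.3·8.2 + 0.17·1.8 + 0.25·8.2 + 0.28·0.4 = 4.928.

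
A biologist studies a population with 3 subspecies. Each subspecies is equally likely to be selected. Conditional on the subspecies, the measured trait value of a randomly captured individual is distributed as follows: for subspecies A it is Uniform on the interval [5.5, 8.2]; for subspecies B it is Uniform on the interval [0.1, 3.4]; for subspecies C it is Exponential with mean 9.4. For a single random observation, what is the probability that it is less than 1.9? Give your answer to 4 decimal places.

Conditional on each subspecies, P(X < 1.9): A: 0; B: 0.545455; C: 0.183009.
By total probability, P(X < 1.9) = 0.333333·0 + 0.333333·0.545455 + 0.333333·0.183009 = 0.242821.

0.2428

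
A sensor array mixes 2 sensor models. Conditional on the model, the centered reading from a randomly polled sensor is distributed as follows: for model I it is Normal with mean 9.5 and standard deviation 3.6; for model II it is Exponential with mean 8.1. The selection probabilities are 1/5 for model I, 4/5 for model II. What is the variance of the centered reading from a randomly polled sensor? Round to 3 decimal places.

Per component, I: μ=9.5, E[X²]=103.21; II: μ=8.1, E[X²]=131.22.
E[X] = 0.2·9.5 + 0.8·8.1 = 8.38.
E[X²] = 0.2·103.21 + 0.8·131.22 = 125.618.
Var(X) = E[X²] − (E[X])² = 125.618 − 70.2244 = 55.3936.

55.394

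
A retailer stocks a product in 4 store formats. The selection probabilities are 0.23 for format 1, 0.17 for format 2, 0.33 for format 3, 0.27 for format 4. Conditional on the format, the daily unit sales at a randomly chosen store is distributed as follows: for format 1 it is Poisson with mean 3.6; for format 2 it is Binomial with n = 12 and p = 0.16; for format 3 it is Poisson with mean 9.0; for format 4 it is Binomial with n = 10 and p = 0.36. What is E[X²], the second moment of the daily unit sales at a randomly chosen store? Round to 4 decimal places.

For each component E[X²] = Var + (mean)², giving 1: 16.56; 2: 5.2992; 3: 90; 4: 15.264.
Overall E[X²] = 0.23·16.56 + 0.17·5.2992 + 0.33·90 + 0.27·15.264 = 38.5309.

38.5309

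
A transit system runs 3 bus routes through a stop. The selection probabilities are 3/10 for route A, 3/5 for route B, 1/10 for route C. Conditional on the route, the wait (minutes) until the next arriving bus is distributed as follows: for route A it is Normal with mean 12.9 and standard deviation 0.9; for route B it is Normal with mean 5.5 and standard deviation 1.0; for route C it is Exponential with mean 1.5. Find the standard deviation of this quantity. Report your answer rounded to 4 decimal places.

3.9729

Per component, A: μ=12.9, E[X²]=167.22; B: μ=5.5, E[X²]=31.25; C: μ=1.5, E[X²]=4.5.
E[X] = 0.3·12.9 + 0.6·5.5 + 0.1·1.5 = 7.32.
E[X²] = 0.3·167.22 + 0.6·31.25 + 0.1·4.5 = 69.366.
Var(X) = E[X²] − (E[X])² = 69.366 − 53.5824 = 15.7836.
SD(X) = √15.7836 = 3.97286.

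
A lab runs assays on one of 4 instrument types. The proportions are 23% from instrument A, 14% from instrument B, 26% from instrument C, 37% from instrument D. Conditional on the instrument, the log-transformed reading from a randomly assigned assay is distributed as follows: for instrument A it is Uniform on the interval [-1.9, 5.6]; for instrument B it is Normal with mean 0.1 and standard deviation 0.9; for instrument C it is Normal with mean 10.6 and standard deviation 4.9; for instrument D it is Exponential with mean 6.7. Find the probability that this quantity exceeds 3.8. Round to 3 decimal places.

Conditional on each instrument, P(X > 3.8): A: 0.24; B: 1.9688e-05; C: 0.917394; D: 0.567131.
By total probability, P(X > 3.8) = 0.23·0.24 + 0.14·1.9688e-05 + 0.26·0.917394 + 0.37·0.567131 = 0.503564.

0.504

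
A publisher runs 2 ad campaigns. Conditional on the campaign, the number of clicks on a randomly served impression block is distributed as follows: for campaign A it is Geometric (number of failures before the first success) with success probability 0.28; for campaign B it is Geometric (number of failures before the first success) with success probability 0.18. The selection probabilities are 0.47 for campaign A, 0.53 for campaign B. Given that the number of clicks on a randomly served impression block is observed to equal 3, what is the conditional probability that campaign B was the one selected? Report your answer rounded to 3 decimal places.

Likelihoods P(X=3 | ·): A: 0.104509; B: 0.0992462.
Posterior ∝ prior × likelihood. Numerator for B: 0.53·0.0992462 = 0.0526005.
Normalizing constant: 0.47·0.104509 + 0.53·0.0992462 = 0.10172.
P(B | observation) = 0.0526005 / 0.10172 = 0.517111.

0.517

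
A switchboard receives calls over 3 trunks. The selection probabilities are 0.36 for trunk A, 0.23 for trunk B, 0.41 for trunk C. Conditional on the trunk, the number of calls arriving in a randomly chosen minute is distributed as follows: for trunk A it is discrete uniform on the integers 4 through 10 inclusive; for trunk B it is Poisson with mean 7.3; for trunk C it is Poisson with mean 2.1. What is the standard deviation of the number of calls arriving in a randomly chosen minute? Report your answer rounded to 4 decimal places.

3.1751

Per component, A: μ=7, E[X²]=53; B: μ=7.3, E[X²]=60.59; C: μ=2.1, E[X²]=6.51.
E[X] = 0.36·7 + 0.23·7.3 + 0.41·2.1 = 5.06.
E[X²] = 0.36·53 + 0.23·60.59 + 0.41·6.51 = 35.6848.
Var(X) = E[X²] − (E[X])² = 35.6848 − 25.6036 = 10.0812.
SD(X) = √10.0812 = 3.17509.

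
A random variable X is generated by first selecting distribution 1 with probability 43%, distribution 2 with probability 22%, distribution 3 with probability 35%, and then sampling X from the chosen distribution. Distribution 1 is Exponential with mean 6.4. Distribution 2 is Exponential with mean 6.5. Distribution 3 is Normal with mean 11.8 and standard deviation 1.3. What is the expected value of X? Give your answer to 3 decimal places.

Component means — 1: 6.4; 2: 6.5; 3: 11.8.
E[X] = 0.43·6.4 + 0.22·6.5 + 0.35·11.8 = 8.312.

8.312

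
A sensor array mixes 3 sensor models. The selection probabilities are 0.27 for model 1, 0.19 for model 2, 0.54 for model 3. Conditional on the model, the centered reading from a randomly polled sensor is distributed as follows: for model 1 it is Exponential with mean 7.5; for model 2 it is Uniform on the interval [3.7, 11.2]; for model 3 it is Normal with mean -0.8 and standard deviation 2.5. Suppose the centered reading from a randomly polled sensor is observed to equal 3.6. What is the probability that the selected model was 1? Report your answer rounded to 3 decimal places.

0.549

Likelihoods f(3.6 | ·): 1: 0.0825045; 2: 0; 3: 0.0339105.
Posterior ∝ prior × likelihood. Numerator for 1: 0.27·0.0825045 = 0.0222762.
Normalizing constant: 0.27·0.0825045 + 0.19·0 + 0.54·0.0339105 = 0.0405879.
P(1 | observation) = 0.0222762 / 0.0405879 = 0.548839.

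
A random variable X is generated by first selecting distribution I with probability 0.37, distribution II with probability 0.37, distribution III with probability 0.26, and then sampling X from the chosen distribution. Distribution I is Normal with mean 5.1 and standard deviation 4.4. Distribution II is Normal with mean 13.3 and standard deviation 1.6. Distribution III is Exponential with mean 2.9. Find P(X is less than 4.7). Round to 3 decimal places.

0.380

Conditional on each component, P(X < 4.7): I: 0.463782; II: 3.82913e-08; III: 0.802238.
By total probability, P(X < 4.7) = 0.37·0.463782 + 0.37·3.82913e-08 + 0.26·0.802238 = 0.380181.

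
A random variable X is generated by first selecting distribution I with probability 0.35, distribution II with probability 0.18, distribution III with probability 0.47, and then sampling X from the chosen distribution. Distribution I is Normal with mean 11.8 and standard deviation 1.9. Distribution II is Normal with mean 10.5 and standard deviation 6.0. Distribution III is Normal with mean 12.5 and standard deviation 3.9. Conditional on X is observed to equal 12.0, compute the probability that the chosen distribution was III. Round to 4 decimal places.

Likelihoods f(12.0 | ·): I: 0.20881; II: 0.0644447; III: 0.101456.
Posterior ∝ prior × likelihood. Numerator for III: 0.47·0.101456 = 0.0476842.
Normalizing constant: 0.35·0.20881 + 0.18·0.0644447 + 0.47·0.101456 = 0.132368.
P(III | observation) = 0.0476842 / 0.132368 = 0.360241.

0.3602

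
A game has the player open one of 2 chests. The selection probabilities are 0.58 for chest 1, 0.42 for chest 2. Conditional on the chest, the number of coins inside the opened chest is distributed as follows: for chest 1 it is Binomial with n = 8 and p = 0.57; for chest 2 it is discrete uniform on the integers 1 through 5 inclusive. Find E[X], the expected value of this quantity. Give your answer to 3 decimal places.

3.905

Component means — 1: 4.56; 2: 3.
E[X] = 0.58·4.56 + 0.42·3 = 3.9048.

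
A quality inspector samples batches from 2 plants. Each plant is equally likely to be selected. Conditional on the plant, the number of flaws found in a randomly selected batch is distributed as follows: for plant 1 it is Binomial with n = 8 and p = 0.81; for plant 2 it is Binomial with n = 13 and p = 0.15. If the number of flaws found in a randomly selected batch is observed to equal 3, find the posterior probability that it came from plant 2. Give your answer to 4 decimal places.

Likelihoods P(X=3 | ·): 1: 0.00736904; 2: 0.190033.
Posterior ∝ prior × likelihood. Numerator for 2: 0.5·0.190033 = 0.0950165.
Normalizing constant: 0.5·0.00736904 + 0.5·0.190033 = 0.098701.
P(2 | observation) = 0.0950165 / 0.098701 = 0.96267.

0.9627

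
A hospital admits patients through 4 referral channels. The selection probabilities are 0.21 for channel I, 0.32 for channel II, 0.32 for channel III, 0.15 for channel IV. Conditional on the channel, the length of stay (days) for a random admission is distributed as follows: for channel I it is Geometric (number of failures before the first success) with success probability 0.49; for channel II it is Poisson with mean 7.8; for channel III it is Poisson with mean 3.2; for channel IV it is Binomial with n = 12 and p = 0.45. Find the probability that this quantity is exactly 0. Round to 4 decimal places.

Conditional on each channel, P(X = 0): I: 0.49; II: 0.000409735; III: 0.0407622; IV: 0.000766218.
By total probability, P(X = 0) = 0.21·0.49 + 0.32·0.000409735 + 0.32·0.0407622 + 0.15·0.000766218 = 0.11619.

0.1162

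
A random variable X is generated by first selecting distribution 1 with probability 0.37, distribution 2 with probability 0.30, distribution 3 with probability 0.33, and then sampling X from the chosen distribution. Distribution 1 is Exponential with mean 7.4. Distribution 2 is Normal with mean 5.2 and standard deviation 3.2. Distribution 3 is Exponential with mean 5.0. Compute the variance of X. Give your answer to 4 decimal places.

32.8277

Per component, 1: μ=7.4, E[X²]=109.52; 2: μ=5.2, E[X²]=37.28; 3: μ=5, E[X²]=50.
E[X] = 0.37·7.4 + 0.3·5.2 + 0.33·5 = 5.948.
E[X²] = 0.37·109.52 + 0.3·37.28 + 0.33·50 = 68.2064.
Var(X) = E[X²] − (E[X])² = 68.2064 − 35.3787 = 32.8277.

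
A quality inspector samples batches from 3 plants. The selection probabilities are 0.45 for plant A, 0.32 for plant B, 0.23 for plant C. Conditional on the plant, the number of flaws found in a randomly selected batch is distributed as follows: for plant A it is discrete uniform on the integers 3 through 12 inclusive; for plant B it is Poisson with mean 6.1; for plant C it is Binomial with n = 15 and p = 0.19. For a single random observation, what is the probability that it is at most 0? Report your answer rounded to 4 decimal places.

Conditional on each plant, P(X ≤ 0): A: 0; B: 0.00224287; C: 0.0423912.
By total probability, P(X ≤ 0) = 0.45·0 + 0.32·0.00224287 + 0.23·0.0423912 = 0.0104677.

0.0105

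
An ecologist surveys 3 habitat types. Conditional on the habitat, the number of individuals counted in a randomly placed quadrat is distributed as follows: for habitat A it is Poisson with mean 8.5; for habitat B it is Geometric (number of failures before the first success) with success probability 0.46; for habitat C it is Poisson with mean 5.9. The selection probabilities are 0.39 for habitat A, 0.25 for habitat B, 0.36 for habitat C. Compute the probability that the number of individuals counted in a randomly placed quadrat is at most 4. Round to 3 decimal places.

Conditional on each habitat, P(X ≤ 4): A: 0.074364; B: 0.954083; C: 0.298665.
By total probability, P(X ≤ 4) = 0.39·0.074364 + 0.25·0.954083 + 0.36·0.298665 = 0.375042.

0.375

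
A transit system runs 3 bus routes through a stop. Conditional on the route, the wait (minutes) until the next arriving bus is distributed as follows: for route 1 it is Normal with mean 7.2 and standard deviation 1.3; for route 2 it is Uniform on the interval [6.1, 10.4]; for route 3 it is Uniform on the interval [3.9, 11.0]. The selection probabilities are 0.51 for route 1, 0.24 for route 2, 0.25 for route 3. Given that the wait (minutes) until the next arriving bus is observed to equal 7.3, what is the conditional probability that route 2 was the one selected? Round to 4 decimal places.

0.2259

Likelihoods f(7.3 | ·): 1: 0.305972; 2: 0.232558; 3: 0.140845.
Posterior ∝ prior × likelihood. Numerator for 2: 0.24·0.232558 = 0.055814.
Normalizing constant: 0.51·0.305972 + 0.24·0.232558 + 0.25·0.140845 = 0.247071.
P(2 | observation) = 0.055814 / 0.247071 = 0.225902.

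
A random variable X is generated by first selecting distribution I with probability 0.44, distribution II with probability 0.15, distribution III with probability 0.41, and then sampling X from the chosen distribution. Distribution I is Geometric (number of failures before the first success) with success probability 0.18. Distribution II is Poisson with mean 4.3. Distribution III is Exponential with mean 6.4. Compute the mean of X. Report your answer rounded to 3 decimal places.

5.273

Component means — I: 4.55556; II: 4.3; III: 6.4.
E[X] = 0.44·4.55556 + 0.15·4.3 + 0.41·6.4 = 5.27344.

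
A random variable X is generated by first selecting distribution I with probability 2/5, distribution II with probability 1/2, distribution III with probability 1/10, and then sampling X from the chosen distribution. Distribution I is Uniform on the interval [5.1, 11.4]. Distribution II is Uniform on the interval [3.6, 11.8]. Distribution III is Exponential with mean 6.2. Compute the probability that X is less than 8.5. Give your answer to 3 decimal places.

Conditional on each component, P(X < 8.5): I: 0.539683; II: 0.597561; III: 0.746139.
By total probability, P(X < 8.5) = 0.4·0.539683 + 0.5·0.597561 + 0.1·0.746139 = 0.589267.

0.589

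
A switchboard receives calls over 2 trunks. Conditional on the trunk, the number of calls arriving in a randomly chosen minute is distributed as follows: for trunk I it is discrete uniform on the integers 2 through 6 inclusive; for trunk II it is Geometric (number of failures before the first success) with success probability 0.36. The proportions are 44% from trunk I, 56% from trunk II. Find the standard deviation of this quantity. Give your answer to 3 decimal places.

Per component, I: μ=4, E[X²]=18; II: μ=1.77778, E[X²]=8.09877.
E[X] = 0.44·4 + 0.56·1.77778 = 2.75556.
E[X²] = 0.44·18 + 0.56·8.09877 = 12.4553.
Var(X) = E[X²] − (E[X])² = 12.4553 − 7.59309 = 4.86222.
SD(X) = √4.86222 = 2.20504.

2.205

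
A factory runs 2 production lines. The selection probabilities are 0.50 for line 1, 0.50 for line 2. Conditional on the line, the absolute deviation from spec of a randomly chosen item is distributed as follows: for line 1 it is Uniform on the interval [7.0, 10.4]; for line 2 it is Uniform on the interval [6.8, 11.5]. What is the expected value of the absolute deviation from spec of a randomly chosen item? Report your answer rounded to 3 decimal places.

8.925

Component means — 1: 8.7; 2: 9.15.
E[X] = 0.5·8.7 + 0.5·9.15 = 8.925.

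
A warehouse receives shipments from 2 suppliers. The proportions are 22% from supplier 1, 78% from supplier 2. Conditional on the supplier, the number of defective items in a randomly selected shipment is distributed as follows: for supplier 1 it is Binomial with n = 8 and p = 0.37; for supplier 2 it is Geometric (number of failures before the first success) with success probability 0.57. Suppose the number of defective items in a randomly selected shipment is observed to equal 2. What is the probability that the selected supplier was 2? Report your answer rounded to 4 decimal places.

0.6092

Likelihoods P(X=2 | ·): 1: 0.239665; 2: 0.105393.
Posterior ∝ prior × likelihood. Numerator for 2: 0.78·0.105393 = 0.0822065.
Normalizing constant: 0.22·0.239665 + 0.78·0.105393 = 0.134933.
P(2 | observation) = 0.0822065 / 0.134933 = 0.60924.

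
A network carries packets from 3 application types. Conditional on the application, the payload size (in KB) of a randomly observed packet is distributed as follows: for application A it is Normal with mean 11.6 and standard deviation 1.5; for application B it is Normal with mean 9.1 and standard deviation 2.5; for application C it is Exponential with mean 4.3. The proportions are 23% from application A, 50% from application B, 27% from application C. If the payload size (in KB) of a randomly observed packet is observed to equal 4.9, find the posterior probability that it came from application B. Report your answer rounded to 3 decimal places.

0.492

Likelihoods f(4.9 | ·): A: 1.23734e-05; B: 0.0389129; C: 0.0744111.
Posterior ∝ prior × likelihood. Numerator for B: 0.5·0.0389129 = 0.0194565.
Normalizing constant: 0.23·1.23734e-05 + 0.5·0.0389129 + 0.27·0.0744111 = 0.0395503.
P(B | observation) = 0.0194565 / 0.0395503 = 0.491942.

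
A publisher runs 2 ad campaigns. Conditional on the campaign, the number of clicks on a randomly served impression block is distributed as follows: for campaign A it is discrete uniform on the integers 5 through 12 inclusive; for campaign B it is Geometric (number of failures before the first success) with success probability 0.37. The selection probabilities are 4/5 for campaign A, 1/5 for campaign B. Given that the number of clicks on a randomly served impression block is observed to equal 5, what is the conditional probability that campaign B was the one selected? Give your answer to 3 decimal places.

0.068

Likelihoods P(X=5 | ·): A: 0.125; B: 0.0367202.
Posterior ∝ prior × likelihood. Numerator for B: 0.2·0.0367202 = 0.00734403.
Normalizing constant: 0.8·0.125 + 0.2·0.0367202 = 0.107344.
P(B | observation) = 0.00734403 / 0.107344 = 0.0684158.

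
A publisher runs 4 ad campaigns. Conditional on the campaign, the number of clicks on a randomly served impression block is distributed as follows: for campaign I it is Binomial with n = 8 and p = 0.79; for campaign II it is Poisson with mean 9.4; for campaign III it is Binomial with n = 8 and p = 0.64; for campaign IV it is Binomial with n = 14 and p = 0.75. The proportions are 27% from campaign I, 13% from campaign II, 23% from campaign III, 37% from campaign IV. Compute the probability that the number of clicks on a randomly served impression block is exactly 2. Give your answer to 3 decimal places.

Conditional on each campaign, P(X = 2): I: 0.00149875; II: 0.00365475; III: 0.0249651; IV: 3.05101e-06.
By total probability, P(X = 2) = 0.27·0.00149875 + 0.13·0.00365475 + 0.23·0.0249651 + 0.37·3.05101e-06 = 0.00662288.

0.007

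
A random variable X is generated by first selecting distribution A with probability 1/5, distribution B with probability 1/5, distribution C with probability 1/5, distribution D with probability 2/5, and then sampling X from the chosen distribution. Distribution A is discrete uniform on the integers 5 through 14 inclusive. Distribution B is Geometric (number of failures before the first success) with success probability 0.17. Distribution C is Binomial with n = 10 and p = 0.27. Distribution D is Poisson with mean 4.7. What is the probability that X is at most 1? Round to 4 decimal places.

Conditional on each component, P(X ≤ 1): A: 0; B: 0.3111; C: 0.20193; D: 0.0518431.
By total probability, P(X ≤ 1) = 0.2·0 + 0.2·0.3111 + 0.2·0.20193 + 0.4·0.0518431 = 0.123343.

0.1233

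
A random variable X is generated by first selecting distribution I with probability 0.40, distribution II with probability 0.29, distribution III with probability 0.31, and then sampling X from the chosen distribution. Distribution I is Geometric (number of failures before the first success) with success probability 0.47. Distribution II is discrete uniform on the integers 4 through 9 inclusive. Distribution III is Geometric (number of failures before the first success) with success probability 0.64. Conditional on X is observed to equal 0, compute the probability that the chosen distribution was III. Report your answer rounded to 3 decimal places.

0.513

Likelihoods P(X=0 | ·): I: 0.47; II: 0; III: 0.64.
Posterior ∝ prior × likelihood. Numerator for III: 0.31·0.64 = 0.1984.
Normalizing constant: 0.4·0.47 + 0.29·0 + 0.31·0.64 = 0.3864.
P(III | observation) = 0.1984 / 0.3864 = 0.513458.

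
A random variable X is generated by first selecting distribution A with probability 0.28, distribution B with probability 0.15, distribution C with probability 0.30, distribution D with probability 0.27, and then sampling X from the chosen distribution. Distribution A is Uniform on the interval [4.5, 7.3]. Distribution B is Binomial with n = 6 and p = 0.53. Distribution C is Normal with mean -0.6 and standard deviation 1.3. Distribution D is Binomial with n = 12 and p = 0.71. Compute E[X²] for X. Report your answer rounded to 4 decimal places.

For each component E[X²] = Var + (mean)², giving A: 35.4633; B: 11.607; C: 2.05; D: 75.0612.
Overall E[X²] = 0.28·35.4633 + 0.15·11.607 + 0.3·2.05 + 0.27·75.0612 = 32.5523.

32.5523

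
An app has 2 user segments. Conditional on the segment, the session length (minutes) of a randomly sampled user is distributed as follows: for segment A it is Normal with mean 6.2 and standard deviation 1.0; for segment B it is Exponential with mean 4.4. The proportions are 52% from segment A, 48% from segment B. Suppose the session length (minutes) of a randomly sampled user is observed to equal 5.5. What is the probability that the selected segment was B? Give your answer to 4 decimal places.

Likelihoods f(5.5 | ·): A: 0.312254; B: 0.0651147.
Posterior ∝ prior × likelihood. Numerator for B: 0.48·0.0651147 = 0.0312551.
Normalizing constant: 0.52·0.312254 + 0.48·0.0651147 = 0.193627.
P(B | observation) = 0.0312551 / 0.193627 = 0.161419.

0.1614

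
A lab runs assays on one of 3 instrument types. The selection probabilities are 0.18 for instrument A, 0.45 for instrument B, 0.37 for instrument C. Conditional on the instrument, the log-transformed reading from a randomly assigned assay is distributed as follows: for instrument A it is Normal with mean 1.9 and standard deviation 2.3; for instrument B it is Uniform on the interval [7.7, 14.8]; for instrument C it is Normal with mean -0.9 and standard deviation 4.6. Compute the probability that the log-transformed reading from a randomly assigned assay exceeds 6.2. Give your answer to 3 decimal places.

Conditional on each instrument, P(X > 6.2): A: 0.0307721; B: 1; C: 0.0613574.
By total probability, P(X > 6.2) = 0.18·0.0307721 + 0.45·1 + 0.37·0.0613574 = 0.478241.

0.478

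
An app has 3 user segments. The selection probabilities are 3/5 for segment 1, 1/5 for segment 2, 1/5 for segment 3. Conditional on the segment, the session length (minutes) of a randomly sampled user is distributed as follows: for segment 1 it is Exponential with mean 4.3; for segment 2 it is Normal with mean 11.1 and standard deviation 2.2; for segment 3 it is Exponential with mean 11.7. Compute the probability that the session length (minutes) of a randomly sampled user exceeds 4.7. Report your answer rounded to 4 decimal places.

0.5346

Conditional on each segment, P(X > 4.7): 1: 0.335202; 2: 0.998188; 3: 0.669175.
By total probability, P(X > 4.7) = 0.6·0.335202 + 0.2·0.998188 + 0.2·0.669175 = 0.534593.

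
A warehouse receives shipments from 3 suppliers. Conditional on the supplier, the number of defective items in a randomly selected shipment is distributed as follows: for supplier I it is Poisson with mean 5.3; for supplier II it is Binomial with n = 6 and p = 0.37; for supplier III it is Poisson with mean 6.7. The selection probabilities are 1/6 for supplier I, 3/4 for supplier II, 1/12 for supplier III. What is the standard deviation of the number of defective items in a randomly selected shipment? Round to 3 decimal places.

Per component, I: μ=5.3, E[X²]=33.39; II: μ=2.22, E[X²]=6.327; III: μ=6.7, E[X²]=51.59.
E[X] = 0.166667·5.3 + 0.75·2.22 + 0.0833333·6.7 = 3.10667.
E[X²] = 0.166667·33.39 + 0.75·6.327 + 0.0833333·51.59 = 14.6094.
Var(X) = E[X²] − (E[X])² = 14.6094 − 9.65138 = 4.95804.
SD(X) = √4.95804 = 2.22667.

2.227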